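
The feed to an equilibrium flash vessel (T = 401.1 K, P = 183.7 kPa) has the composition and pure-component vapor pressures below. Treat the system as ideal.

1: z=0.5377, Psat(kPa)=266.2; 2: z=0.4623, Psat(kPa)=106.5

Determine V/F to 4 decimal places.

V/F = 0.2501

Raoult's law: Kᵢ = Pᵢˢᵃᵗ/P = Pᵢˢᵃᵗ/183.7.
  K_1 = 266.2/183.7 = 1.449102, K_2 = 106.5/183.7 = 0.579750
Binary case is linear: z₁(K₁−1)(1+V/F(K₂−1)) + z₂(K₂−1)(1+V/F(K₁−1)) = 0
⇒ V/F = [z₁(K₁−1)+z₂(K₂−1)] / [−(K₁−1)(K₂−1)] = 0.04720/0.18874 = 0.2501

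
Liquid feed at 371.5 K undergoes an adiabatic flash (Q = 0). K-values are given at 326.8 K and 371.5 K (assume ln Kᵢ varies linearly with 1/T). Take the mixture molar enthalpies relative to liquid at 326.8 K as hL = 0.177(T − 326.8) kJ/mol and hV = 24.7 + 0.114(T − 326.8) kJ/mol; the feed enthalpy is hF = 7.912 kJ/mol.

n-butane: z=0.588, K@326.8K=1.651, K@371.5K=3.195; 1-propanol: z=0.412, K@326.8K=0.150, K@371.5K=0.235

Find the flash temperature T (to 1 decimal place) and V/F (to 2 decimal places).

T = 336.2 K, V/F = 0.26

Adiabatic flash: solve Rachford–Rice at each trial T, then check hF = ψ·hV(T) + (1−ψ)·hL(T).
  T = 326.8 K: K = (1.651, 0.150), RR gives ψ = 0.059, H_out = 1.455 kJ/mol
  T = 371.5 K: K = (3.195, 0.235), RR gives ψ = 0.581, H_out = 20.625 kJ/mol
  T = 349.1 K: K = (2.344, 0.190), RR gives ψ = 0.420, H_out = 13.725 kJ/mol
  T = 338.0 K: K = (1.980, 0.170), RR gives ψ = 0.288, H_out = 8.890 kJ/mol
  T = 332.4 K: K = (1.811, 0.160), RR gives ψ = 0.192, H_out = 5.658 kJ/mol
  T = 335.2 K: K = (1.894, 0.165), RR gives ψ = 0.243, H_out = 7.367 kJ/mol
  T = 336.6 K: K = (1.937, 0.167), RR gives ψ = 0.266, H_out = 8.149 kJ/mol
Linear interpolation between T = 335.2 (H_out = 7.367) and T = 336.6 (H_out = 8.149) on hF = 7.912 gives T ≈ 336.2 K, at which ψ = 0.26.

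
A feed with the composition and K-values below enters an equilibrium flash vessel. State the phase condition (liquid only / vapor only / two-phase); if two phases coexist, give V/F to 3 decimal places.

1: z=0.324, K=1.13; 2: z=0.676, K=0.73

liquid only

ΣzᵢKᵢ = 0.860; Σzᵢ/Kᵢ = 1.213.
Since ΣzᵢKᵢ < 1 the mixture is below its bubble point — single liquid phase.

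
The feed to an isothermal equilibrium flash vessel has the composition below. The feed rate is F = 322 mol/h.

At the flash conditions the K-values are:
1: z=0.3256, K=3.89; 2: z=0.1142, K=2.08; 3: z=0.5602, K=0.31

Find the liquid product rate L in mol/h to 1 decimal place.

Rachford–Rice: g(ψ) = Σ zᵢ(Kᵢ−1)/(1+ψ(Kᵢ−1)) = 0.
g(0) = ΣzᵢKᵢ − 1 = 0.6778 and g(1) = 1 − Σzᵢ/Kᵢ = -0.9457, so a root lies in (0, 1).
Iterate (Newton) starting at ψ = 0.34:
  ψ = 0.3400: g = 0.05982, g' = -1.2184 → ψ = 0.3891
  ψ = 0.3891: g = 0.00136, g' = -1.1670 → ψ = 0.3903
Converged at ψ = 0.3903.
Then V = ψ·F = 0.3903·322 = 125.7 mol/h and L = F − V = 196.3 mol/h.

L = 196.3 mol/h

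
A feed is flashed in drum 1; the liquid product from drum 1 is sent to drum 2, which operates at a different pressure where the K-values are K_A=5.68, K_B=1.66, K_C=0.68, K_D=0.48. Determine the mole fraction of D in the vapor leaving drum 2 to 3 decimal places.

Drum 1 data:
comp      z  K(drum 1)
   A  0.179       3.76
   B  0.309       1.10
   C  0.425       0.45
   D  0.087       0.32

Drum 1:
Rachford–Rice: g(ψ₁) = Σ zᵢ(Kᵢ−1)/(1+ψ₁(Kᵢ−1)) = 0.
g(0) = ΣzᵢKᵢ − 1 = 0.232 and g(1) = 1 − Σzᵢ/Kᵢ = -0.545, so a root lies in (0, 1).
Iterate (Newton) starting at ψ₁ = 0.5:
  ψ₁ = 0.500: g = -0.1750, g' = -0.580 → ψ₁ = 0.198
  ψ₁ = 0.198: g = 0.0187, g' = -0.788 → ψ₁ = 0.222
  ψ₁ = 0.222: g = 0.0005, g' = -0.750 → ψ₁ = 0.223
Converged at ψ₁ = 0.223.
Drum-1 compositions:
  A: x = 0.111, y = 0.417
  B: x = 0.302, y = 0.332
  C: x = 0.484, y = 0.218
  D: x = 0.103, y = 0.033
Drum-2 feed = drum-1 liquid: z₂ = (0.1108, 0.3023, 0.4844, 0.1025).
Drum 2:
Material balance + equilibrium reduce to Σ zᵢ(Kᵢ−1)/(1+ψ₂(Kᵢ−1)) = 0.
Check two-phase: ΣzᵢKᵢ = 1.510 > 1 and Σzᵢ/Kᵢ = 1.128 > 1, so g(0) = 0.510 > 0 and g(1) = -0.128 < 0.
Newton–Raphson from ψ₂ = 0.44:
  ψ₂ = 0.440: g = 0.0746, g' = -0.452 → ψ₂ = 0.605
  ψ₂ = 0.605: g = 0.0080, g' = -0.368 → ψ₂ = 0.627
Converged at ψ₂ = 0.627.
  A: x = 0.028, y = 0.160
  B: x = 0.214, y = 0.355
  C: x = 0.606, y = 0.412
  D: x = 0.152, y = 0.073

y_D (drum 2) = 0.073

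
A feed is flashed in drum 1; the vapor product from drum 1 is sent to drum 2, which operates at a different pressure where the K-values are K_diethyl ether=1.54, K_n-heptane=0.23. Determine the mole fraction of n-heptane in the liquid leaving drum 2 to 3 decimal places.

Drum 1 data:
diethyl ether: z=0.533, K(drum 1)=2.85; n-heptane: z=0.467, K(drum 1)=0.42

x_n-heptane (drum 2) = 0.412

Drum 1:
Material balance + equilibrium reduce to Σ zᵢ(Kᵢ−1)/(1+ψ₁(Kᵢ−1)) = 0.
Feasibility: ΣzᵢKᵢ = 1.715, Σzᵢ/Kᵢ = 1.299 — both > 1, two phases present.
Binary case is linear: z₁(K₁−1)(1+ψ₁(K₂−1)) + z₂(K₂−1)(1+ψ₁(K₁−1)) = 0
⇒ ψ₁ = [z₁(K₁−1)+z₂(K₂−1)] / [−(K₁−1)(K₂−1)] = 0.7152/1.0730 = 0.667
Drum-1 compositions:
  diethyl ether: x = 0.239, y = 0.680
  n-heptane: x = 0.761, y = 0.320
Drum-2 feed = drum-1 vapor: z₂ = (0.6802, 0.3198).
Drum 2:
Binary case is linear: z₁(K₁−1)(1+ψ₂(K₂−1)) + z₂(K₂−1)(1+ψ₂(K₁−1)) = 0
⇒ ψ₂ = [z₁(K₁−1)+z₂(K₂−1)] / [−(K₁−1)(K₂−1)] = 0.1211/0.4158 = 0.291
  diethyl ether: x = 0.588, y = 0.905
  n-heptane: x = 0.412, y = 0.095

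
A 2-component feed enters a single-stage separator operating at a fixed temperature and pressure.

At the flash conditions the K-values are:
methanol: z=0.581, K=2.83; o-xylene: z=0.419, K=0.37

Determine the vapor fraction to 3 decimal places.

Material balance + equilibrium reduce to Σ zᵢ(Kᵢ−1)/(1+ψ(Kᵢ−1)) = 0.
Feasibility: ΣzᵢKᵢ = 1.799, Σzᵢ/Kᵢ = 1.338 — both > 1, two phases present.
Binary case is linear: z₁(K₁−1)(1+ψ(K₂−1)) + z₂(K₂−1)(1+ψ(K₁−1)) = 0
⇒ ψ = [z₁(K₁−1)+z₂(K₂−1)] / [−(K₁−1)(K₂−1)] = 0.7993/1.1529 = 0.693

ψ = 0.693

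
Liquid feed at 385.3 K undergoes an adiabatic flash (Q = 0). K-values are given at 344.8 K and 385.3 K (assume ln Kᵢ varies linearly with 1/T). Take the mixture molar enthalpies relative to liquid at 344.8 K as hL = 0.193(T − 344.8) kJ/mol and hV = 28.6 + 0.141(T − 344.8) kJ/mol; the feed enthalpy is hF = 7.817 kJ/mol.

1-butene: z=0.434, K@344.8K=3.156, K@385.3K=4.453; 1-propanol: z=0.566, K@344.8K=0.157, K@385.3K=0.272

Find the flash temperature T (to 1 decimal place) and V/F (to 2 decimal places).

T = 346.7 K, V/F = 0.26

Adiabatic flash: solve Rachford–Rice at each trial T, then check hF = ψ·hV(T) + (1−ψ)·hL(T).
  T = 344.8 K: K = (3.156, 0.157), RR gives ψ = 0.252, H_out = 7.216 kJ/mol
  T = 385.3 K: K = (4.453, 0.272), RR gives ψ = 0.432, H_out = 19.268 kJ/mol
  T = 365.1 K: K = (3.786, 0.210), RR gives ψ = 0.346, H_out = 13.454 kJ/mol
  T = 355.0 K: K = (3.467, 0.182), RR gives ψ = 0.301, H_out = 10.431 kJ/mol
  T = 349.9 K: K = (3.310, 0.169), RR gives ψ = 0.278, H_out = 8.849 kJ/mol
  T = 347.4 K: K = (3.234, 0.163), RR gives ψ = 0.265, H_out = 8.055 kJ/mol
  T = 346.1 K: K = (3.195, 0.160), RR gives ψ = 0.259, H_out = 7.638 kJ/mol
Linear interpolation between T = 346.1 (H_out = 7.638) and T = 347.4 (H_out = 8.055) on hF = 7.817 gives T ≈ 346.7 K, at which ψ = 0.26.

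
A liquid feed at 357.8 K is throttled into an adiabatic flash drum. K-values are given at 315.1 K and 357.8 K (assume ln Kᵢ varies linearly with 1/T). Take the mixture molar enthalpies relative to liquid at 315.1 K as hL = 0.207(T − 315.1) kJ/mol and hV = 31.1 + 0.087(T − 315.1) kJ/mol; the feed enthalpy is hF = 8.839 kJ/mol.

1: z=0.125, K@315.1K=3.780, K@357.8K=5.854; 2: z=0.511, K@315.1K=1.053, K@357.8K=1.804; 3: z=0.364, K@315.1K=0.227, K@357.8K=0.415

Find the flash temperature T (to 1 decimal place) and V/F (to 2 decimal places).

T = 324.2 K, V/F = 0.23

Adiabatic flash: solve Rachford–Rice at each trial T, then check hF = ψ·hV(T) + (1−ψ)·hL(T).
  T = 315.1 K: K = (3.780, 1.053, 0.227), RR gives ψ = 0.093, H_out = 2.889 kJ/mol
  T = 357.8 K: K = (5.854, 1.804, 0.415), RR gives ψ = 0.762, H_out = 28.620 kJ/mol
  T = 336.5 K: K = (4.772, 1.403, 0.313), RR gives ψ = 0.431, H_out = 16.718 kJ/mol
  T = 325.8 K: K = (4.264, 1.221, 0.268), RR gives ψ = 0.258, H_out = 9.903 kJ/mol
  T = 320.5 K: K = (4.021, 1.136, 0.247), RR gives ψ = 0.174, H_out = 6.422 kJ/mol
  T = 323.1 K: K = (4.139, 1.177, 0.257), RR gives ψ = 0.215, H_out = 8.131 kJ/mol
  T = 324.5 K: K = (4.203, 1.200, 0.263), RR gives ψ = 0.237, H_out = 9.051 kJ/mol
Linear interpolation between T = 323.1 (H_out = 8.131) and T = 324.5 (H_out = 9.051) on hF = 8.839 gives T ≈ 324.2 K, at which ψ = 0.23.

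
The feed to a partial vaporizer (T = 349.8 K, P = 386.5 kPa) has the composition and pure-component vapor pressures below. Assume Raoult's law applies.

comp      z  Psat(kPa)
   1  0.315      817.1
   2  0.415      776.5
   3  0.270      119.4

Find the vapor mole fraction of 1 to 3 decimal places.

y_1 = 0.352

Raoult's law: Kᵢ = Pᵢˢᵃᵗ/P = Pᵢˢᵃᵗ/386.5.
  K_1 = 817.1/386.5 = 2.11410, K_2 = 776.5/386.5 = 2.00906, K_3 = 119.4/386.5 = 0.30893
Rachford–Rice: g(β) = Σ zᵢ(Kᵢ−1)/(1+β(Kᵢ−1)) = 0.
Feasibility: ΣzᵢKᵢ = 1.583, Σzᵢ/Kᵢ = 1.230 — both > 1, two phases present.
Iterate (Newton) starting at β = 0.5:
  β = 0.500: g = 0.2186, g' = -0.649 → β = 0.837
  β = 0.837: g = -0.0338, g' = -0.954 → β = 0.801
  β = 0.801: g = -0.0012, g' = -0.886 → β = 0.800
Converged at β = 0.800.
Compositions from xᵢ = zᵢ/(1+β(Kᵢ−1)), yᵢ = Kᵢxᵢ:
  1: x = 0.167, y = 0.352
  2: x = 0.230, y = 0.461
  3: x = 0.604, y = 0.187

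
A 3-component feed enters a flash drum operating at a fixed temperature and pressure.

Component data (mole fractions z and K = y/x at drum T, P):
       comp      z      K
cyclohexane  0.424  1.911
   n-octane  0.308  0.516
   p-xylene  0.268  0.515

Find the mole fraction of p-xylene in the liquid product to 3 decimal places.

x_p-xylene = 0.304

Let ψ = V/F and solve Σ zᵢ(Kᵢ−1)/(1+ψ(Kᵢ−1)) = 0.
g(0) = ΣzᵢKᵢ − 1 = 0.107 and g(1) = 1 − Σzᵢ/Kᵢ = -0.339, so a root lies in (0, 1).
Newton iteration, ψ⁰ = 0.45:
  ψ = 0.450: g = -0.0829, g' = -0.398 → ψ = 0.242
  ψ = 0.242: g = 0.0005, g' = -0.410 → ψ = 0.243
Converged at ψ = 0.243.
Compositions from xᵢ = zᵢ/(1+ψ(Kᵢ−1)), yᵢ = Kᵢxᵢ:
  cyclohexane: x = 0.347, y = 0.663
  n-octane: x = 0.349, y = 0.180
  p-xylene: x = 0.304, y = 0.156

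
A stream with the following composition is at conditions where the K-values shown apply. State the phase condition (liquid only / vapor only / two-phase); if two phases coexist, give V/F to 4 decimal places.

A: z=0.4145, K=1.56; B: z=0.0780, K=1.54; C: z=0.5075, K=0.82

ΣzᵢKᵢ = 1.1829; Σzᵢ/Kᵢ = 0.9353.
Since Σzᵢ/Kᵢ < 1 the mixture is above its dew point — single vapor phase.

vapor only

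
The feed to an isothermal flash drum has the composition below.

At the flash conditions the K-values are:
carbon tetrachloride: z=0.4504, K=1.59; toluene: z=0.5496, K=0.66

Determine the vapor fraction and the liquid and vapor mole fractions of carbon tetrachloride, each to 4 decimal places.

ψ = 0.3932, x_carbon tetrachloride = 0.3656, y_carbon tetrachloride = 0.5813

Rachford–Rice: g(ψ) = Σ zᵢ(Kᵢ−1)/(1+ψ(Kᵢ−1)) = 0.
Check two-phase: ΣzᵢKᵢ = 1.0789 > 1 and Σzᵢ/Kᵢ = 1.1160 > 1, so g(0) = 0.0789 > 0 and g(1) = -0.1160 < 0.
Newton–Raphson from ψ = 0.5:
  ψ = 0.5000: g = -0.01994, g' = -0.1857 → ψ = 0.3927
  ψ = 0.3927: g = 0.00010, g' = -0.1880 → ψ = 0.3932
Converged at ψ = 0.3932.
Compositions from xᵢ = zᵢ/(1+ψ(Kᵢ−1)), yᵢ = Kᵢxᵢ:
  carbon tetrachloride: x = 0.3656, y = 0.5813
  toluene: x = 0.6344, y = 0.4187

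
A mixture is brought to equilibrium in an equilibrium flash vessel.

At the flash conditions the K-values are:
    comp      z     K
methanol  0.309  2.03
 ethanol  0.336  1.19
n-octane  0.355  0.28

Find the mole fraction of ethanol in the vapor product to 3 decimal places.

y_ethanol = 0.381

Material balance + equilibrium reduce to Σ zᵢ(Kᵢ−1)/(1+ψ(Kᵢ−1)) = 0.
Check two-phase: ΣzᵢKᵢ = 1.127 > 1 and Σzᵢ/Kᵢ = 1.702 > 1, so g(0) = 0.127 > 0 and g(1) = -0.702 < 0.
Iterate (Newton) starting at ψ = 0.5:
  ψ = 0.500: g = -0.1310, g' = -0.602 → ψ = 0.282
  ψ = 0.282: g = -0.0137, g' = -0.498 → ψ = 0.255
Converged at ψ = 0.255.
Compositions from xᵢ = zᵢ/(1+ψ(Kᵢ−1)), yᵢ = Kᵢxᵢ:
  methanol: x = 0.245, y = 0.497
  ethanol: x = 0.320, y = 0.381
  n-octane: x = 0.435, y = 0.122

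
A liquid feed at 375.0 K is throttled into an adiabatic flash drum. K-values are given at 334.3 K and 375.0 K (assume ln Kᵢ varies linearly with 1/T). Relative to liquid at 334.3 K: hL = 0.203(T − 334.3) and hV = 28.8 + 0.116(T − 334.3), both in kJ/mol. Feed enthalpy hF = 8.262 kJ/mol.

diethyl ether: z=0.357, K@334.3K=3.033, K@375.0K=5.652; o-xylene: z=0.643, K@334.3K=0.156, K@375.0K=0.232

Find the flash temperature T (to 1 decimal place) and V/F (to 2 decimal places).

Adiabatic flash: solve Rachford–Rice at each trial T, then check hF = ψ·hV(T) + (1−ψ)·hL(T).
  T = 334.3 K: K = (3.033, 0.156), RR gives ψ = 0.107, H_out = 3.073 kJ/mol
  T = 375.0 K: K = (5.652, 0.232), RR gives ψ = 0.327, H_out = 16.512 kJ/mol
  T = 354.6 K: K = (4.212, 0.192), RR gives ψ = 0.242, H_out = 10.658 kJ/mol
  T = 344.5 K: K = (3.594, 0.174), RR gives ψ = 0.184, H_out = 7.214 kJ/mol
  T = 349.6 K: K = (3.898, 0.183), RR gives ψ = 0.215, H_out = 9.016 kJ/mol
  T = 347.1 K: K = (3.747, 0.179), RR gives ψ = 0.201, H_out = 8.151 kJ/mol
  T = 348.4 K: K = (3.825, 0.181), RR gives ψ = 0.208, H_out = 8.605 kJ/mol
Linear interpolation between T = 347.1 (H_out = 8.151) and T = 348.4 (H_out = 8.605) on hF = 8.262 gives T ≈ 347.4 K, at which ψ = 0.20.

T = 347.4 K, V/F = 0.20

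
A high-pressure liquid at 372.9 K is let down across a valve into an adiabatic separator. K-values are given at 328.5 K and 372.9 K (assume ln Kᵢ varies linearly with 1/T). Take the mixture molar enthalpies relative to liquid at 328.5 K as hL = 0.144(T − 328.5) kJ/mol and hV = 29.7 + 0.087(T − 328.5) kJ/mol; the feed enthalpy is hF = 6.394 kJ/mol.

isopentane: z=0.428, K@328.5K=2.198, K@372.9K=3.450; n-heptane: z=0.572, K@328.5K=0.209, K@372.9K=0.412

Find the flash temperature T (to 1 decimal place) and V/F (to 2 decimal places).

Adiabatic flash: solve Rachford–Rice at each trial T, then check hF = ψ·hV(T) + (1−ψ)·hL(T).
  T = 328.5 K: K = (2.198, 0.209), RR gives ψ = 0.064, H_out = 1.890 kJ/mol
  T = 372.9 K: K = (3.450, 0.412), RR gives ψ = 0.494, H_out = 19.827 kJ/mol
  T = 350.7 K: K = (2.793, 0.300), RR gives ψ = 0.292, H_out = 11.508 kJ/mol
  T = 339.6 K: K = (2.488, 0.252), RR gives ψ = 0.188, H_out = 7.049 kJ/mol
  T = 334.1 K: K = (2.342, 0.230), RR gives ψ = 0.130, H_out = 4.614 kJ/mol
  T = 336.9 K: K = (2.416, 0.241), RR gives ψ = 0.160, H_out = 5.878 kJ/mol
  T = 338.2 K: K = (2.450, 0.246), RR gives ψ = 0.173, H_out = 6.448 kJ/mol
Linear interpolation between T = 336.9 (H_out = 5.878) and T = 338.2 (H_out = 6.448) on hF = 6.394 gives T ≈ 338.1 K, at which ψ = 0.17.

T = 338.1 K, V/F = 0.17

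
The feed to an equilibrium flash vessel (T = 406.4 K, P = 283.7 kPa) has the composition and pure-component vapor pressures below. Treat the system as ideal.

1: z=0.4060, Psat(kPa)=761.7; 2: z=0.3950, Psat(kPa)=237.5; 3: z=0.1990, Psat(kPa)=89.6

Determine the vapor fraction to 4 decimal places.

ψ = 0.6661

Raoult's law: Kᵢ = Pᵢˢᵃᵗ/P = Pᵢˢᵃᵗ/283.7.
  K_1 = 761.7/283.7 = 2.684878, K_2 = 237.5/283.7 = 0.837152, K_3 = 89.6/283.7 = 0.315827
Rachford–Rice: g(ψ) = Σ zᵢ(Kᵢ−1)/(1+ψ(Kᵢ−1)) = 0.
Check two-phase: ΣzᵢKᵢ = 1.4836 > 1 and Σzᵢ/Kᵢ = 1.2531 > 1, so g(0) = 0.4836 > 0 and g(1) = -0.2531 < 0.
Iterate (Newton) starting at ψ = 0.67:
  ψ = 0.6700: g = -0.00226, g' = -0.5851 → ψ = 0.6661
Converged at ψ = 0.6661.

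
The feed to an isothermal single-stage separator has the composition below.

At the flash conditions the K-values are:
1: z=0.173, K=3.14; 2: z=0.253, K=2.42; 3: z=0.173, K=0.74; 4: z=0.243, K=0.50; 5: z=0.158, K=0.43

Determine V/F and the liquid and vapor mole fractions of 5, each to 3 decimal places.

Rachford–Rice: g(V/F) = Σ zᵢ(Kᵢ−1)/(1+V/F(Kᵢ−1)) = 0.
Check two-phase: ΣzᵢKᵢ = 1.473 > 1 and Σzᵢ/Kᵢ = 1.247 > 1, so g(0) = 0.473 > 0 and g(1) = -0.247 < 0.
Newton–Raphson from V/F = 0.68:
  V/F = 0.680: g = -0.0522, g' = -0.557 → V/F = 0.586
Converged at V/F = 0.586.
Compositions from xᵢ = zᵢ/(1+V/F(Kᵢ−1)), yᵢ = Kᵢxᵢ:
  1: x = 0.077, y = 0.241
  2: x = 0.138, y = 0.334
  3: x = 0.204, y = 0.151
  4: x = 0.344, y = 0.172
  5: x = 0.237, y = 0.102

V/F = 0.586, x_5 = 0.237, y_5 = 0.102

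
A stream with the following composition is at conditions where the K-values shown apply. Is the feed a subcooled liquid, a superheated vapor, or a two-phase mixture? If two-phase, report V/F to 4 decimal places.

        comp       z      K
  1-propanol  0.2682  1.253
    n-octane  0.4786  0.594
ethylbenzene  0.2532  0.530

subcooled liquid

ΣzᵢKᵢ = 0.7545; Σzᵢ/Kᵢ = 1.4975.
Since ΣzᵢKᵢ < 1 the mixture is below its bubble point — single liquid phase.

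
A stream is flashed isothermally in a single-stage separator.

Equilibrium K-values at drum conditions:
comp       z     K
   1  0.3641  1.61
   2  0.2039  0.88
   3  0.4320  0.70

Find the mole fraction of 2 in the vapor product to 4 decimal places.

y_2 = 0.1894

Let β = V/F and solve Σ zᵢ(Kᵢ−1)/(1+β(Kᵢ−1)) = 0.
g(0) = ΣzᵢKᵢ − 1 = 0.0680 and g(1) = 1 − Σzᵢ/Kᵢ = -0.0750, so a root lies in (0, 1).
Newton–Raphson from β = 0.6:
  β = 0.6000: g = -0.02182, g' = -0.1338 → β = 0.4369
  β = 0.4369: g = 0.00039, g' = -0.1392 → β = 0.4397
Converged at β = 0.4397.
Compositions from xᵢ = zᵢ/(1+β(Kᵢ−1)), yᵢ = Kᵢxᵢ:
  1: x = 0.2871, y = 0.4622
  2: x = 0.2153, y = 0.1894
  3: x = 0.4976, y = 0.3484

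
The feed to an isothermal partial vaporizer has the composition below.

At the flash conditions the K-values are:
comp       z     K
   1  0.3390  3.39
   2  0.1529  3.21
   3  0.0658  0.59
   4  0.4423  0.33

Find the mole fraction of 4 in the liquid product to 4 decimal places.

Material balance + equilibrium reduce to Σ zᵢ(Kᵢ−1)/(1+V/F(Kᵢ−1)) = 0.
g(0) = ΣzᵢKᵢ − 1 = 0.8248 and g(1) = 1 − Σzᵢ/Kᵢ = -0.5995, so a root lies in (0, 1).
Iterate (Newton) starting at V/F = 0.5:
  V/F = 0.5000: g = 0.05008, g' = -1.0369 → V/F = 0.5483
  V/F = 0.5483: g = 0.00023, g' = -1.0299 → V/F = 0.5485
Converged at V/F = 0.5485.
Compositions from xᵢ = zᵢ/(1+V/F(Kᵢ−1)), yᵢ = Kᵢxᵢ:
  1: x = 0.1467, y = 0.4973
  2: x = 0.0691, y = 0.2219
  3: x = 0.0849, y = 0.0501
  4: x = 0.6993, y = 0.2308

x_4 = 0.6993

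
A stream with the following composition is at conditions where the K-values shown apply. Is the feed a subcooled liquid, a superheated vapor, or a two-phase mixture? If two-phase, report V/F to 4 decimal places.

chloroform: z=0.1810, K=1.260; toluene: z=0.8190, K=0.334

ΣzᵢKᵢ = 0.5016; Σzᵢ/Kᵢ = 2.5957.
Since ΣzᵢKᵢ < 1 the mixture is below its bubble point — single liquid phase.

subcooled liquid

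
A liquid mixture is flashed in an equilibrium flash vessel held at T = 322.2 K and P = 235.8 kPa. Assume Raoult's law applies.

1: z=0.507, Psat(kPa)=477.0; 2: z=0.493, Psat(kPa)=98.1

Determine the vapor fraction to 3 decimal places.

ψ = 0.386

Raoult's law: Kᵢ = Pᵢˢᵃᵗ/P = Pᵢˢᵃᵗ/235.8.
  K_1 = 477.0/235.8 = 2.02290, K_2 = 98.1/235.8 = 0.41603
Binary case is linear: z₁(K₁−1)(1+ψ(K₂−1)) + z₂(K₂−1)(1+ψ(K₁−1)) = 0
⇒ ψ = [z₁(K₁−1)+z₂(K₂−1)] / [−(K₁−1)(K₂−1)] = 0.2307/0.5973 = 0.386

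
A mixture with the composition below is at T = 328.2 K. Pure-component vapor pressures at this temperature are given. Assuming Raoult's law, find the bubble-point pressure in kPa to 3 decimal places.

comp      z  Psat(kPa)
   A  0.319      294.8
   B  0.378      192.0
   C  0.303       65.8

Pbub = 186.555 kPa

At the bubble point ψ → 0, so ΣzᵢKᵢ = 1 with Kᵢ = Pᵢˢᵃᵗ/P ⇒ P = ΣzᵢPᵢˢᵃᵗ.
P = 0.319·294.8 + 0.378·192.0 + 0.303·65.8 = 186.555 kPa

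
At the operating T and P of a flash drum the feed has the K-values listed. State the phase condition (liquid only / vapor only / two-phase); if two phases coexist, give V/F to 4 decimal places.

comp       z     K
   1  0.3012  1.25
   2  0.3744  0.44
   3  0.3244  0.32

ΣzᵢKᵢ = 0.6450; Σzᵢ/Kᵢ = 2.1056.
Since ΣzᵢKᵢ < 1 the mixture is below its bubble point — single liquid phase.

liquid only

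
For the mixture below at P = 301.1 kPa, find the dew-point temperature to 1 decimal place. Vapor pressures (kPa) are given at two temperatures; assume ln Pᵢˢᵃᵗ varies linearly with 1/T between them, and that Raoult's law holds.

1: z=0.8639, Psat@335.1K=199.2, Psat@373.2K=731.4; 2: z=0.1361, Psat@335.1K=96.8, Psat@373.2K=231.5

Dew-point temperature: Σzᵢ·P/Pᵢˢᵃᵗ(T) = 1. Interpolate ln Pᵢˢᵃᵗ = aᵢ + bᵢ/T.
  T = 335.1 K: ΣzᵢP/Pᵢˢᵃᵗ = 1.7292
  T = 373.2 K: ΣzᵢP/Pᵢˢᵃᵗ = 0.5327
  T = 354.1 K: ΣzᵢP/Pᵢˢᵃᵗ = 0.9269
  T = 344.6 K: ΣzᵢP/Pᵢˢᵃᵗ = 1.2536
  T = 349.4 K: ΣzᵢP/Pᵢˢᵃᵗ = 1.0737
  T = 351.8 K: ΣzᵢP/Pᵢˢᵃᵗ = 0.9955
Interpolating between 349.4 K and 351.8 K gives T ≈ 351.7 K.

T = 351.7 K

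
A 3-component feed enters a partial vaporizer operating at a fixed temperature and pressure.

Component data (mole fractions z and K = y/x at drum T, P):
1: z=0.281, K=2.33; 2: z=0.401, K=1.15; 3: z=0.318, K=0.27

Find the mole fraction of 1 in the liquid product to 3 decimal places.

x_1 = 0.192

Rachford–Rice: g(β) = Σ zᵢ(Kᵢ−1)/(1+β(Kᵢ−1)) = 0.
g(0) = ΣzᵢKᵢ − 1 = 0.202 and g(1) = 1 − Σzᵢ/Kᵢ = -0.647, so a root lies in (0, 1).
Newton–Raphson from β = 0.43:
  β = 0.430: g = -0.0441, g' = -0.569 → β = 0.353
  β = 0.353: g = -0.0010, g' = -0.546 → β = 0.351
Converged at β = 0.351.
Compositions from xᵢ = zᵢ/(1+β(Kᵢ−1)), yᵢ = Kᵢxᵢ:
  1: x = 0.192, y = 0.446
  2: x = 0.381, y = 0.438
  3: x = 0.427, y = 0.115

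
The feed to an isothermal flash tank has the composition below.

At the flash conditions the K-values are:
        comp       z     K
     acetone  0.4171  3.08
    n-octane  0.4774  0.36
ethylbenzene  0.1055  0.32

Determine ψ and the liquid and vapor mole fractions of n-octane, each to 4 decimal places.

ψ = 0.3641, x_n-octane = 0.6224, y_n-octane = 0.2241

Iterate (Newton) starting at ψ = 0.64:
  ψ = 0.6400: g = -0.27237, g' = -1.0460 → ψ = 0.3796
  ψ = 0.3796: g = -0.01549, g' = -0.9933 → ψ = 0.3640
  ψ = 0.3640: g = 0.00007, g' = -1.0030 → ψ = 0.3641
Converged at ψ = 0.3641.
Compositions from xᵢ = zᵢ/(1+ψ(Kᵢ−1)), yᵢ = Kᵢxᵢ:
  acetone: x = 0.2374, y = 0.7311
  n-octane: x = 0.6224, y = 0.2241
  ethylbenzene: x = 0.1402, y = 0.0449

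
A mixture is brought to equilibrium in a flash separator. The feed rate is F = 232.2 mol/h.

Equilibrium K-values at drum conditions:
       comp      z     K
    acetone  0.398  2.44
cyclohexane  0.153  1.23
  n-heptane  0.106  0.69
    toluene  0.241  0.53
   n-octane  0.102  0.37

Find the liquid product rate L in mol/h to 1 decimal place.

Material balance + equilibrium reduce to Σ zᵢ(Kᵢ−1)/(1+V/F(Kᵢ−1)) = 0.
Feasibility: ΣzᵢKᵢ = 1.398, Σzᵢ/Kᵢ = 1.172 — both > 1, two phases present.
Newton iteration, V/F⁰ = 0.61:
  V/F = 0.610: g = 0.0323, g' = -0.467 → V/F = 0.679
Converged at V/F = 0.679.
Then V = V/F·F = 0.6789·232.2 = 157.6 mol/h and L = F − V = 74.6 mol/h.

L = 74.6 mol/h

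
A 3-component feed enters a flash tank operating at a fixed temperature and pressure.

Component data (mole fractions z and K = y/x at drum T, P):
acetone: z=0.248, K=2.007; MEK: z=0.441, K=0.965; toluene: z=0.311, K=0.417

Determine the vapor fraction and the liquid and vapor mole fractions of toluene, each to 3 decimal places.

ψ = 0.159, x_toluene = 0.343, y_toluene = 0.143

Rachford–Rice: g(ψ) = Σ zᵢ(Kᵢ−1)/(1+ψ(Kᵢ−1)) = 0.
Check two-phase: ΣzᵢKᵢ = 1.053 > 1 and Σzᵢ/Kᵢ = 1.326 > 1, so g(0) = 0.053 > 0 and g(1) = -0.326 < 0.
Newton iteration, ψ⁰ = 0.5:
  ψ = 0.500: g = -0.1055, g' = -0.322 → ψ = 0.173
  ψ = 0.173: g = -0.0044, g' = -0.314 → ψ = 0.159
Converged at ψ = 0.159.
Compositions from xᵢ = zᵢ/(1+ψ(Kᵢ−1)), yᵢ = Kᵢxᵢ:
  acetone: x = 0.214, y = 0.429
  MEK: x = 0.443, y = 0.428
  toluene: x = 0.343, y = 0.143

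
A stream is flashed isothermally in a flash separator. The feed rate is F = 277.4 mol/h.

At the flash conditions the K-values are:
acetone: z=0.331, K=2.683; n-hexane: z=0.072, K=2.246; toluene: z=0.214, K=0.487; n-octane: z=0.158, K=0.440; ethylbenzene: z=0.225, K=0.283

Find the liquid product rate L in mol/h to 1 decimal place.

Let β = V/F and solve Σ zᵢ(Kᵢ−1)/(1+β(Kᵢ−1)) = 0.
Feasibility: ΣzᵢKᵢ = 1.287, Σzᵢ/Kᵢ = 1.749 — both > 1, two phases present.
Newton–Raphson from β = 0.5:
  β = 0.500: g = -0.1642, g' = -0.797 → β = 0.294
  β = 0.294: g = -0.0013, g' = -0.814 → β = 0.292
Converged at β = 0.292.
Then V = β·F = 0.2924·277.4 = 81.1 mol/h and L = F − V = 196.3 mol/h.

L = 196.3 mol/h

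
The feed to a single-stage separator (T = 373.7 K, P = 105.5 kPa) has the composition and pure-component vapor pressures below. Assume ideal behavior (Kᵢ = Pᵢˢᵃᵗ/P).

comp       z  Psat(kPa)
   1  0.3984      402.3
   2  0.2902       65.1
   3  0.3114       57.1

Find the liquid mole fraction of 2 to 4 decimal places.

Raoult's law: Kᵢ = Pᵢˢᵃᵗ/P = Pᵢˢᵃᵗ/105.5.
  K_1 = 402.3/105.5 = 3.813270, K_2 = 65.1/105.5 = 0.617062, K_3 = 57.1/105.5 = 0.541232
Let β = V/F and solve Σ zᵢ(Kᵢ−1)/(1+β(Kᵢ−1)) = 0.
g(0) = ΣzᵢKᵢ − 1 = 0.8668 and g(1) = 1 − Σzᵢ/Kᵢ = -0.1501, so a root lies in (0, 1).
Iterate (Newton) starting at β = 0.31:
  β = 0.3100: g = 0.30604, g' = -1.0435 → β = 0.6033
  β = 0.6033: g = 0.07350, g' = -0.6307 → β = 0.7198
  β = 0.7198: g = 0.00379, g' = -0.5718 → β = 0.7265
Converged at β = 0.7265.
Compositions from xᵢ = zᵢ/(1+β(Kᵢ−1)), yᵢ = Kᵢxᵢ:
  1: x = 0.1309, y = 0.4991
  2: x = 0.4020, y = 0.2481
  3: x = 0.4671, y = 0.2528

x_2 = 0.4020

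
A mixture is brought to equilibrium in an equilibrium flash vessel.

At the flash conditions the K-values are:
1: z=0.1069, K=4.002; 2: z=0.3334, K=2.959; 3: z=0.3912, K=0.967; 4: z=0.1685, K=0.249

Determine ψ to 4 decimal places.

ψ = 0.8207

Let ψ = V/F and solve Σ zᵢ(Kᵢ−1)/(1+ψ(Kᵢ−1)) = 0.
Feasibility: ΣzᵢKᵢ = 1.8346, Σzᵢ/Kᵢ = 1.2206 — both > 1, two phases present.
Iterate (Newton) starting at ψ = 0.56:
  ψ = 0.5600: g = 0.19961, g' = -0.7085 → ψ = 0.8417
  ψ = 0.8417: g = -0.01974, g' = -0.9626 → ψ = 0.8212
  ψ = 0.8212: g = -0.00049, g' = -0.9157 → ψ = 0.8207
Converged at ψ = 0.8207.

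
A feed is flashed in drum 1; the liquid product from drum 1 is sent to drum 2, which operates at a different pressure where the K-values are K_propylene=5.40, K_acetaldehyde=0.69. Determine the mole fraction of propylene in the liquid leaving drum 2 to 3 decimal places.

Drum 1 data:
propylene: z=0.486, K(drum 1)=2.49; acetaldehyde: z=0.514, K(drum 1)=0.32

Drum 1:
Let ψ₁ = V/F and solve Σ zᵢ(Kᵢ−1)/(1+ψ₁(Kᵢ−1)) = 0.
Feasibility: ΣzᵢKᵢ = 1.375, Σzᵢ/Kᵢ = 1.801 — both > 1, two phases present.
Newton iteration, ψ₁⁰ = 0.6:
  ψ₁ = 0.600: g = -0.2081, g' = -0.979 → ψ₁ = 0.387
  ψ₁ = 0.387: g = -0.0154, g' = -0.872 → ψ₁ = 0.370
Converged at ψ₁ = 0.370.
Drum-1 compositions:
  propylene: x = 0.313, y = 0.780
  acetaldehyde: x = 0.687, y = 0.220
Drum-2 feed = drum-1 liquid: z₂ = (0.3134, 0.6866).
Drum 2:
Rachford–Rice: g(ψ₂) = Σ zᵢ(Kᵢ−1)/(1+ψ₂(Kᵢ−1)) = 0.
g(0) = ΣzᵢKᵢ − 1 = 1.166 and g(1) = 1 − Σzᵢ/Kᵢ = -0.053, so a root lies in (0, 1).
Newton iteration, ψ₂⁰ = 0.55:
  ψ₂ = 0.550: g = 0.1465, g' = -0.615 → ψ₂ = 0.788
  ψ₂ = 0.788: g = 0.0268, g' = -0.419 → ψ₂ = 0.852
  ψ₂ = 0.852: g = 0.0010, g' = -0.391 → ψ₂ = 0.855
Converged at ψ₂ = 0.855.
  propylene: x = 0.066, y = 0.355
  acetaldehyde: x = 0.934, y = 0.645

x_propylene (drum 2) = 0.066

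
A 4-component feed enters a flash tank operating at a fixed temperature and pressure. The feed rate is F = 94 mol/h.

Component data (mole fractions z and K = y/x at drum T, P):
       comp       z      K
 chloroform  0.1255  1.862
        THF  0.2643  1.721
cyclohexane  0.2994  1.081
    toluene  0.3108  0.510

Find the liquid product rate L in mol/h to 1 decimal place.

Let ψ = V/F and solve Σ zᵢ(Kᵢ−1)/(1+ψ(Kᵢ−1)) = 0.
Feasibility: ΣzᵢKᵢ = 1.1707, Σzᵢ/Kᵢ = 1.1074 — both > 1, two phases present.
Iterate (Newton) starting at ψ = 0.67:
  ψ = 0.6700: g = -0.00666, g' = -0.2671 → ψ = 0.6451
  ψ = 0.6451: g = -0.00004, g' = -0.2638 → ψ = 0.6449
Converged at ψ = 0.6449.
Then V = ψ·F = 0.6449·94 = 60.6 mol/h and L = F − V = 33.4 mol/h.

L = 33.4 mol/h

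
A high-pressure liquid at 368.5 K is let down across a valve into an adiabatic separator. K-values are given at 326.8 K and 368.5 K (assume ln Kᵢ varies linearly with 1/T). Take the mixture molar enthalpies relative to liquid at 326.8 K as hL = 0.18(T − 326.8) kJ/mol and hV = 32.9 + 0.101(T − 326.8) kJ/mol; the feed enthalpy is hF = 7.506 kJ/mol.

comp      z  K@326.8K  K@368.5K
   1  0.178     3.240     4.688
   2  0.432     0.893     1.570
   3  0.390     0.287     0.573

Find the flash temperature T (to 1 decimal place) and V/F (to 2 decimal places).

Adiabatic flash: solve Rachford–Rice at each trial T, then check hF = ψ·hV(T) + (1−ψ)·hL(T).
  T = 326.8 K: K = (3.240, 0.893, 0.287), RR gives ψ = 0.076, H_out = 2.505 kJ/mol
  T = 368.5 K: K = (4.688, 1.570, 0.573), RR gives ψ = 1.000, H_out = 37.112 kJ/mol
  T = 347.6 K: K = (3.939, 1.203, 0.414), RR gives ψ = 0.441, H_out = 17.533 kJ/mol
  T = 337.2 K: K = (3.583, 1.041, 0.347), RR gives ψ = 0.239, H_out = 9.538 kJ/mol
  T = 332.0 K: K = (3.410, 0.966, 0.316), RR gives ψ = 0.154, H_out = 5.924 kJ/mol
  T = 334.6 K: K = (3.496, 1.003, 0.331), RR gives ψ = 0.195, H_out = 7.703 kJ/mol
  T = 333.3 K: K = (3.453, 0.984, 0.323), RR gives ψ = 0.174, H_out = 6.807 kJ/mol
Linear interpolation between T = 333.3 (H_out = 6.807) and T = 334.6 (H_out = 7.703) on hF = 7.506 gives T ≈ 334.3 K, at which ψ = 0.19.

T = 334.3 K, V/F = 0.19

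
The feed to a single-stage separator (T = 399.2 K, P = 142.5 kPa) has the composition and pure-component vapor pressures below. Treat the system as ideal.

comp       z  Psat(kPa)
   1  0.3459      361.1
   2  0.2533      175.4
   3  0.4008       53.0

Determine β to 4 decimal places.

β = 0.4765

Raoult's law: Kᵢ = Pᵢˢᵃᵗ/P = Pᵢˢᵃᵗ/142.5.
  K_1 = 361.1/142.5 = 2.534035, K_2 = 175.4/142.5 = 1.230877, K_3 = 53.0/142.5 = 0.371930
Let β = V/F and solve Σ zᵢ(Kᵢ−1)/(1+β(Kᵢ−1)) = 0.
Check two-phase: ΣzᵢKᵢ = 1.3374 > 1 and Σzᵢ/Kᵢ = 1.4199 > 1, so g(0) = 0.3374 > 0 and g(1) = -0.4199 < 0.
Newton iteration, β⁰ = 0.5:
  β = 0.5000: g = -0.01425, g' = -0.6076 → β = 0.4765
Converged at β = 0.4765.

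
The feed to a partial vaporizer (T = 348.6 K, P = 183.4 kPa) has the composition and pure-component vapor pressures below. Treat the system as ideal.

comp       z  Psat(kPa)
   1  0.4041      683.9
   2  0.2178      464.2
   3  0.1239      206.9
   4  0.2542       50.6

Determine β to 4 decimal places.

Raoult's law: Kᵢ = Pᵢˢᵃᵗ/P = Pᵢˢᵃᵗ/183.4.
  K_1 = 683.9/183.4 = 3.729008, K_2 = 464.2/183.4 = 2.531080, K_3 = 206.9/183.4 = 1.128135, K_4 = 50.6/183.4 = 0.275900
Newton iteration, β⁰ = 0.65:
  β = 0.6500: g = 0.23163, g' = -0.9968 → β = 0.8824
  β = 0.8824: g = -0.03007, g' = -1.3754 → β = 0.8605
  β = 0.8605: g = -0.00081, g' = -1.3034 → β = 0.8599
Converged at β = 0.8599.

β = 0.8599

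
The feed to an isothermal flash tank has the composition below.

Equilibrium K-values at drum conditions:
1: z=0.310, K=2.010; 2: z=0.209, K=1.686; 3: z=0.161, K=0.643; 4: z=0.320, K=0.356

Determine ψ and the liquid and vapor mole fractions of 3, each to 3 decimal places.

ψ = 0.381, x_3 = 0.186, y_3 = 0.120

Rachford–Rice: g(ψ) = Σ zᵢ(Kᵢ−1)/(1+ψ(Kᵢ−1)) = 0.
Check two-phase: ΣzᵢKᵢ = 1.193 > 1 and Σzᵢ/Kᵢ = 1.427 > 1, so g(0) = 0.193 > 0 and g(1) = -0.427 < 0.
Newton iteration, ψ⁰ = 0.59:
  ψ = 0.590: g = -0.1069, g' = -0.552 → ψ = 0.396
  ψ = 0.396: g = -0.0073, g' = -0.489 → ψ = 0.381
Converged at ψ = 0.381.
Compositions from xᵢ = zᵢ/(1+ψ(Kᵢ−1)), yᵢ = Kᵢxᵢ:
  1: x = 0.224, y = 0.450
  2: x = 0.166, y = 0.279
  3: x = 0.186, y = 0.120
  4: x = 0.424, y = 0.151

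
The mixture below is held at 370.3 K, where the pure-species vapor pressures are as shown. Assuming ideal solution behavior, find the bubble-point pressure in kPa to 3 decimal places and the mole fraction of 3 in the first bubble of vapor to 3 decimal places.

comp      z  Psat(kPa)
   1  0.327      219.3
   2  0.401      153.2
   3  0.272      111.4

At the bubble point ψ → 0, so ΣzᵢKᵢ = 1 with Kᵢ = Pᵢˢᵃᵗ/P ⇒ P = ΣzᵢPᵢˢᵃᵗ.
P = 0.327·219.3 + 0.401·153.2 + 0.272·111.4 = 163.445 kPa
yᵢ = zᵢPᵢˢᵃᵗ/P ⇒ y_3 = 0.272·111.4/163.445 = 0.185

Pbub = 163.445 kPa, y_3 = 0.185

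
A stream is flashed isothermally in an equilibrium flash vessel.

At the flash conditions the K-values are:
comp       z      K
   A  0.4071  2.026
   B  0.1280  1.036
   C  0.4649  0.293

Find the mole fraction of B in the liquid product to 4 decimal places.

Newton iteration, ψ⁰ = 0.41:
  ψ = 0.4100: g = -0.16430, g' = -0.6733 → ψ = 0.1660
  ψ = 0.1660: g = -0.01089, g' = -0.6113 → ψ = 0.1482
Converged at ψ = 0.1482.
Compositions from xᵢ = zᵢ/(1+ψ(Kᵢ−1)), yᵢ = Kᵢxᵢ:
  A: x = 0.3534, y = 0.7159
  B: x = 0.1273, y = 0.1319
  C: x = 0.5193, y = 0.1522

x_B = 0.1273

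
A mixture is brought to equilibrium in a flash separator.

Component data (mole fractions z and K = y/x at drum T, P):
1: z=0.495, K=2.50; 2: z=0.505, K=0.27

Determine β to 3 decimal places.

Rachford–Rice: g(β) = Σ zᵢ(Kᵢ−1)/(1+β(Kᵢ−1)) = 0.
g(0) = ΣzᵢKᵢ − 1 = 0.374 and g(1) = 1 − Σzᵢ/Kᵢ = -1.068, so a root lies in (0, 1).
Binary case is linear: z₁(K₁−1)(1+β(K₂−1)) + z₂(K₂−1)(1+β(K₁−1)) = 0
⇒ β = [z₁(K₁−1)+z₂(K₂−1)] / [−(K₁−1)(K₂−1)] = 0.3738/1.0950 = 0.341

β = 0.341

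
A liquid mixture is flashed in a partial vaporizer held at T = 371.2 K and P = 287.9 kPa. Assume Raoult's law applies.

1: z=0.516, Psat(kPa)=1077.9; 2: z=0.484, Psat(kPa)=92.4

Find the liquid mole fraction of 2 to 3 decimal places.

Raoult's law: Kᵢ = Pᵢˢᵃᵗ/P = Pᵢˢᵃᵗ/287.9.
  K_1 = 1077.9/287.9 = 3.74401, K_2 = 92.4/287.9 = 0.32094
Material balance + equilibrium reduce to Σ zᵢ(Kᵢ−1)/(1+V/F(Kᵢ−1)) = 0.
Check two-phase: ΣzᵢKᵢ = 2.087 > 1 and Σzᵢ/Kᵢ = 1.646 > 1, so g(0) = 1.087 > 0 and g(1) = -0.646 < 0.
Binary case is linear: z₁(K₁−1)(1+V/F(K₂−1)) + z₂(K₂−1)(1+V/F(K₁−1)) = 0
⇒ V/F = [z₁(K₁−1)+z₂(K₂−1)] / [−(K₁−1)(K₂−1)] = 1.0872/1.8633 = 0.583
Compositions from xᵢ = zᵢ/(1+V/F(Kᵢ−1)), yᵢ = Kᵢxᵢ:
  1: x = 0.198, y = 0.743
  2: x = 0.802, y = 0.257

x_2 = 0.802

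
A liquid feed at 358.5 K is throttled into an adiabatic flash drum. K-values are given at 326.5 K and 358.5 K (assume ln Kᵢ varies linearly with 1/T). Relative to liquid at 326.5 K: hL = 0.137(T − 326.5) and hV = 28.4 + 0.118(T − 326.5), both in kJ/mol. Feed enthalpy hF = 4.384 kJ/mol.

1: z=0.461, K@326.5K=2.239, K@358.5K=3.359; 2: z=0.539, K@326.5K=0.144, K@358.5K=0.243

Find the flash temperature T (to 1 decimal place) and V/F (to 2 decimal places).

Adiabatic flash: solve Rachford–Rice at each trial T, then check hF = ψ·hV(T) + (1−ψ)·hL(T).
  T = 326.5 K: K = (2.239, 0.144), RR gives ψ = 0.104, H_out = 2.940 kJ/mol
  T = 358.5 K: K = (3.359, 0.243), RR gives ψ = 0.380, H_out = 14.959 kJ/mol
  T = 342.5 K: K = (2.769, 0.189), RR gives ψ = 0.264, H_out = 9.607 kJ/mol
  T = 334.5 K: K = (2.496, 0.166), RR gives ψ = 0.192, H_out = 6.527 kJ/mol
  T = 330.5 K: K = (2.366, 0.155), RR gives ψ = 0.151, H_out = 4.813 kJ/mol
  T = 328.5 K: K = (2.302, 0.149), RR gives ψ = 0.128, H_out = 3.899 kJ/mol
  T = 329.5 K: K = (2.334, 0.152), RR gives ψ = 0.139, H_out = 4.362 kJ/mol
Linear interpolation between T = 329.5 (H_out = 4.362) and T = 330.5 (H_out = 4.813) on hF = 4.384 gives T ≈ 329.5 K, at which ψ = 0.14.

T = 329.5 K, V/F = 0.14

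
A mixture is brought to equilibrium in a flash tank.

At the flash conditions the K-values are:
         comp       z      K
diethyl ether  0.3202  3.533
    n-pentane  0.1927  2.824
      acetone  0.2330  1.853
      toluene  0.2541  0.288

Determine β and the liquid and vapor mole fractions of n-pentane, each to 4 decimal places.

Material balance + equilibrium reduce to Σ zᵢ(Kᵢ−1)/(1+β(Kᵢ−1)) = 0.
Feasibility: ΣzᵢKᵢ = 2.1804, Σzᵢ/Kᵢ = 1.1669 — both > 1, two phases present.
Newton–Raphson from β = 0.5:
  β = 0.5000: g = 0.40008, g' = -0.9692 → β = 0.9128
  β = 0.9128: g = -0.02826, g' = -1.3821 → β = 0.8923
  β = 0.8923: g = -0.00076, g' = -1.3095 → β = 0.8918
Converged at β = 0.8918.
Compositions from xᵢ = zᵢ/(1+β(Kᵢ−1)), yᵢ = Kᵢxᵢ:
  diethyl ether: x = 0.0983, y = 0.3471
  n-pentane: x = 0.0734, y = 0.2072
  acetone: x = 0.1323, y = 0.2452
  toluene: x = 0.6960, y = 0.2005

β = 0.8918, x_n-pentane = 0.0734, y_n-pentane = 0.2072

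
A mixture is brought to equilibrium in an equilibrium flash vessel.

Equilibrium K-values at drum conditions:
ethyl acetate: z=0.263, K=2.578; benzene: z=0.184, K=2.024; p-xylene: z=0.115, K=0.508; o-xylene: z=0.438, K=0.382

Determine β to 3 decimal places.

β = 0.339

Material balance + equilibrium reduce to Σ zᵢ(Kᵢ−1)/(1+β(Kᵢ−1)) = 0.
Feasibility: ΣzᵢKᵢ = 1.276, Σzᵢ/Kᵢ = 1.566 — both > 1, two phases present.
Iterate (Newton) starting at β = 0.35:
  β = 0.350: g = -0.0077, g' = -0.689 → β = 0.339
Converged at β = 0.339.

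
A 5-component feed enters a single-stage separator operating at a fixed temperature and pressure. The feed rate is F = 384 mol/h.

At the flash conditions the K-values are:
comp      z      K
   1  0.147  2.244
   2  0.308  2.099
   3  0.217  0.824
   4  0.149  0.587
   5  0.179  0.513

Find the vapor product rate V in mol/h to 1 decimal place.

Newton–Raphson from β = 0.5:
  β = 0.500: g = 0.0965, g' = -0.364 → β = 0.765
  β = 0.765: g = 0.0045, g' = -0.341 → β = 0.778
Converged at β = 0.778.
Then V = β·F = 0.7784·384 = 298.9 mol/h and L = F − V = 85.1 mol/h.

V = 298.9 mol/h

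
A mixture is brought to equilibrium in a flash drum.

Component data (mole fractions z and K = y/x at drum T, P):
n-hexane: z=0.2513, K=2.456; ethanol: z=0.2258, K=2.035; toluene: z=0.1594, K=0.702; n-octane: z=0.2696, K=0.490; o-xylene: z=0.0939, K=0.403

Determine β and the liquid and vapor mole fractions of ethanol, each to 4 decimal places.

Let β = V/F and solve Σ zᵢ(Kᵢ−1)/(1+β(Kᵢ−1)) = 0.
Check two-phase: ΣzᵢKᵢ = 1.3585 > 1 and Σzᵢ/Kᵢ = 1.2236 > 1, so g(0) = 0.3585 > 0 and g(1) = -0.2236 < 0.
Newton–Raphson from β = 0.5:
  β = 0.5000: g = 0.04546, g' = -0.4973 → β = 0.5914
  β = 0.5914: g = 0.00038, g' = -0.4915 → β = 0.5922
Converged at β = 0.5922.
Compositions from xᵢ = zᵢ/(1+β(Kᵢ−1)), yᵢ = Kᵢxᵢ:
  n-hexane: x = 0.1349, y = 0.3314
  ethanol: x = 0.1400, y = 0.2849
  toluene: x = 0.1936, y = 0.1359
  n-octane: x = 0.3862, y = 0.1893
  o-xylene: x = 0.1452, y = 0.0585

β = 0.5922, x_ethanol = 0.1400, y_ethanol = 0.2849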